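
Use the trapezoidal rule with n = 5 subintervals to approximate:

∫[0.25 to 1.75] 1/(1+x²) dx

f(x) = 1/(1+x²)
a = 0.25, b = 1.75, n = 5
h = (b - a)/n = 0.300000

Trapezoidal rule: (h/2)[f(x₀) + 2f(x₁) + 2f(x₂) + ... + f(xₙ)]

x_0 = 0.2500, f(x_0) = 0.941176, coefficient = 1
x_1 = 0.5500, f(x_1) = 0.767754, coefficient = 2
x_2 = 0.8500, f(x_2) = 0.580552, coefficient = 2
x_3 = 1.1500, f(x_3) = 0.430571, coefficient = 2
x_4 = 1.4500, f(x_4) = 0.322321, coefficient = 2
x_5 = 1.7500, f(x_5) = 0.246154, coefficient = 1

I ≈ (0.300000/2) × 5.389724 = 0.808459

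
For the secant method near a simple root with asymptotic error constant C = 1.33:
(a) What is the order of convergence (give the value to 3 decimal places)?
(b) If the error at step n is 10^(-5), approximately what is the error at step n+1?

(a) Secant method has superlinear convergence with order φ = (1+√5)/2 ≈ 1.618.
    This means |e_{n+1}| ≈ C|e_n|^1.618.

(b) With |e_n| = 10^(-5) and C = 1.33:
    |e_{n+1}| ≈ 1.33 × (10^(-5))^1.618 = 1.33 × 10^(-8.09)

(a) ≈ 1.618 (golden ratio); (b) |e_{n+1}| ≈ 1.081e-08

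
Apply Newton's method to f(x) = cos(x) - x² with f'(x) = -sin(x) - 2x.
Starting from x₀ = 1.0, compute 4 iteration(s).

f(x) = cos(x) - x²
f'(x) = -sin(x) - 2x
x₀ = 1.0

Newton-Raphson formula: x_{n+1} = x_n - f(x_n)/f'(x_n)

Iteration 1:
  f(1.000000) = -0.459698
  f'(1.000000) = -2.841471
  x_1 = 1.000000 - (-0.459698)/(-2.841471) = 0.838218
Iteration 2:
  f(0.838218) = -0.033822
  f'(0.838218) = -2.419890
  x_2 = 0.838218 - (-0.033822)/(-2.419890) = 0.824242
Iteration 3:
  f(0.824242) = -0.000261
  f'(0.824242) = -2.382517
  x_3 = 0.824242 - (-0.000261)/(-2.382517) = 0.824132
Iteration 4:
  f(0.824132) = 0.000000
  f'(0.824132) = -2.382223
  x_4 = 0.824132 - 0.000000/(-2.382223) = 0.824132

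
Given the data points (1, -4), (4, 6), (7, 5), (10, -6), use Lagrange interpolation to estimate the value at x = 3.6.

Lagrange interpolation formula:
P(x) = Σ yᵢ × Lᵢ(x)
where Lᵢ(x) = Π_{j≠i} (x - xⱼ)/(xᵢ - xⱼ)

L_0(3.6) = (3.6 - 4)/(1 - 4) × (3.6 - 7)/(1 - 7) × (3.6 - 10)/(1 - 10) = 0.053728
L_1(3.6) = (3.6 - 1)/(4 - 1) × (3.6 - 7)/(4 - 7) × (3.6 - 10)/(4 - 10) = 1.047704
L_2(3.6) = (3.6 - 1)/(7 - 1) × (3.6 - 4)/(7 - 4) × (3.6 - 10)/(7 - 10) = -0.123259
L_3(3.6) = (3.6 - 1)/(10 - 1) × (3.6 - 4)/(10 - 4) × (3.6 - 7)/(10 - 7) = 0.021827

P(3.6) = (-4)×L_0(3.6) + 6×L_1(3.6) + 5×L_2(3.6) + (-6)×L_3(3.6)
P(3.6) = 5.324049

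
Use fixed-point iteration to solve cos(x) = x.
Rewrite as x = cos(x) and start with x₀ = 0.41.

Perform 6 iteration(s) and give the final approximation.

Equation: cos(x) = x
Fixed-point form: x = cos(x)
x₀ = 0.41

x_1 = g(0.410000) = 0.917121
x_2 = g(0.917121) = 0.608108
x_3 = g(0.608108) = 0.820730
x_4 = g(0.820730) = 0.681687
x_5 = g(0.681687) = 0.776511
x_6 = g(0.776511) = 0.713363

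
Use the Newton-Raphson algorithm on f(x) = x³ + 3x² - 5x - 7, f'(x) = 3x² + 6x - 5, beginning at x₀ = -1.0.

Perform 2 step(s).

f(x) = x³ + 3x² - 5x - 7
f'(x) = 3x² + 6x - 5
x₀ = -1.0

Newton-Raphson formula: x_{n+1} = x_n - f(x_n)/f'(x_n)

Iteration 1:
  f(-1.000000) = 0.000000
  f'(-1.000000) = -8.000000
  x_1 = -1.000000 - 0.000000/(-8.000000) = -1.000000
Iteration 2:
  f(-1.000000) = 0.000000
  f'(-1.000000) = -8.000000
  x_2 = -1.000000 - 0.000000/(-8.000000) = -1.000000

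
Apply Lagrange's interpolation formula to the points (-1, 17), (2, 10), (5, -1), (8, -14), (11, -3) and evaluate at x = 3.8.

Lagrange interpolation formula:
P(x) = Σ yᵢ × Lᵢ(x)
where Lᵢ(x) = Π_{j≠i} (x - xⱼ)/(xᵢ - xⱼ)

L_0(3.8) = (3.8 - 2)/(-1 - 2) × (3.8 - 5)/(-1 - 5) × (3.8 - 8)/(-1 - 8) × (3.8 - 11)/(-1 - 11) = -0.033600
L_1(3.8) = (3.8 - (-1))/(2 - (-1)) × (3.8 - 5)/(2 - 5) × (3.8 - 8)/(2 - 8) × (3.8 - 11)/(2 - 11) = 0.358400
L_2(3.8) = (3.8 - (-1))/(5 - (-1)) × (3.8 - 2)/(5 - 2) × (3.8 - 8)/(5 - 8) × (3.8 - 11)/(5 - 11) = 0.806400
L_3(3.8) = (3.8 - (-1))/(8 - (-1)) × (3.8 - 2)/(8 - 2) × (3.8 - 5)/(8 - 5) × (3.8 - 11)/(8 - 11) = -0.153600
L_4(3.8) = (3.8 - (-1))/(11 - (-1)) × (3.8 - 2)/(11 - 2) × (3.8 - 5)/(11 - 5) × (3.8 - 8)/(11 - 8) = 0.022400

P(3.8) = 17×L_0(3.8) + 10×L_1(3.8) + (-1)×L_2(3.8) + (-14)×L_3(3.8) + (-3)×L_4(3.8)
P(3.8) = 4.289600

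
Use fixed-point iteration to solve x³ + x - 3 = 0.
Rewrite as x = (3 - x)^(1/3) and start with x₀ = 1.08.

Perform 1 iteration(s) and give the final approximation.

Equation: x³ + x - 3 = 0
Fixed-point form: x = (3 - x)^(1/3)
x₀ = 1.08

x_1 = g(1.080000) = 1.242893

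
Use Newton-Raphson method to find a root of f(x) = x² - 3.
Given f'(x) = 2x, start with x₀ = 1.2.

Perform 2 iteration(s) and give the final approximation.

f(x) = x² - 3
f'(x) = 2x
x₀ = 1.2

Newton-Raphson formula: x_{n+1} = x_n - f(x_n)/f'(x_n)

Iteration 1:
  f(1.200000) = -1.560000
  f'(1.200000) = 2.400000
  x_1 = 1.200000 - (-1.560000)/2.400000 = 1.850000
Iteration 2:
  f(1.850000) = 0.422500
  f'(1.850000) = 3.700000
  x_2 = 1.850000 - 0.422500/3.700000 = 1.735811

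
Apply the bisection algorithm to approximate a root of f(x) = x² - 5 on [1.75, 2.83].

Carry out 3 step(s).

f(x) = x² - 5
Initial interval: [1.75, 2.83]

Iteration 1:
  c_1 = (1.750000 + 2.830000)/2 = 2.290000
  f(c_1) = f(2.290000) = 0.244100
  f(a) × f(c) < 0, new interval: [1.750000, 2.290000]
Iteration 2:
  c_2 = (1.750000 + 2.290000)/2 = 2.020000
  f(c_2) = f(2.020000) = -0.919600
  f(a) × f(c) ≥ 0, new interval: [2.020000, 2.290000]
Iteration 3:
  c_3 = (2.020000 + 2.290000)/2 = 2.155000
  f(c_3) = f(2.155000) = -0.355975
  f(a) × f(c) ≥ 0, new interval: [2.155000, 2.290000]

After 3 iteration(s), the approximation is c_3 = 2.155000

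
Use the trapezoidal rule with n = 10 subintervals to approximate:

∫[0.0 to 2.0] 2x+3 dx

f(x) = 2x+3
a = 0.0, b = 2.0, n = 10
h = (b - a)/n = 0.200000

Trapezoidal rule: (h/2)[f(x₀) + 2f(x₁) + 2f(x₂) + ... + f(xₙ)]

x_0 = 0.0000, f(x_0) = 3.000000, coefficient = 1
x_1 = 0.2000, f(x_1) = 3.400000, coefficient = 2
x_2 = 0.4000, f(x_2) = 3.800000, coefficient = 2
x_3 = 0.6000, f(x_3) = 4.200000, coefficient = 2
x_4 = 0.8000, f(x_4) = 4.600000, coefficient = 2
x_5 = 1.0000, f(x_5) = 5.000000, coefficient = 2
x_6 = 1.2000, f(x_6) = 5.400000, coefficient = 2
x_7 = 1.4000, f(x_7) = 5.800000, coefficient = 2
x_8 = 1.6000, f(x_8) = 6.200000, coefficient = 2
x_9 = 1.8000, f(x_9) = 6.600000, coefficient = 2
x_10 = 2.0000, f(x_10) = 7.000000, coefficient = 1

I ≈ (0.200000/2) × 100.000000 = 10.000000
Exact value: 10.000000
Error: 0.000000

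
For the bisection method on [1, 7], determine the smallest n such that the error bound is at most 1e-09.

We need (b-a)/2^n ≤ 1e-09
(7 - 1)/2^n ≤ 1e-09
6/2^n ≤ 1e-09
2^n ≥ 6000000000
n ≥ log₂(6000000000) = 32.48
n ≥ 33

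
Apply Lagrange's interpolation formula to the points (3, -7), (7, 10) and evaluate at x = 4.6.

Lagrange interpolation formula:
P(x) = Σ yᵢ × Lᵢ(x)
where Lᵢ(x) = Π_{j≠i} (x - xⱼ)/(xᵢ - xⱼ)

L_0(4.6) = (4.6 - 7)/(3 - 7) = 0.600000
L_1(4.6) = (4.6 - 3)/(7 - 3) = 0.400000

P(4.6) = (-7)×L_0(4.6) + 10×L_1(4.6)
P(4.6) = -0.200000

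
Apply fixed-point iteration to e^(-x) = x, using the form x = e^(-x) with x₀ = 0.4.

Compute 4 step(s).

Equation: e^(-x) = x
Fixed-point form: x = e^(-x)
x₀ = 0.4

x_1 = g(0.400000) = 0.670320
x_2 = g(0.670320) = 0.511545
x_3 = g(0.511545) = 0.599569
x_4 = g(0.599569) = 0.549048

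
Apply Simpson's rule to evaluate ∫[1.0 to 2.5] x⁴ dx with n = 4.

f(x) = x⁴
a = 1.0, b = 2.5, n = 4
h = (b - a)/n = 0.375000

Simpson's rule: (h/3)[f(x₀) + 4f(x₁) + 2f(x₂) + ... + f(xₙ)]

x_0 = 1.0000, f(x_0) = 1.000000, coefficient = 1
x_1 = 1.3750, f(x_1) = 3.574463, coefficient = 4
x_2 = 1.7500, f(x_2) = 9.378906, coefficient = 2
x_3 = 2.1250, f(x_3) = 20.390869, coefficient = 4
x_4 = 2.5000, f(x_4) = 39.062500, coefficient = 1

I ≈ (0.375000/3) × 154.681641 = 19.335205
Exact value: 19.331250
Error: 0.003955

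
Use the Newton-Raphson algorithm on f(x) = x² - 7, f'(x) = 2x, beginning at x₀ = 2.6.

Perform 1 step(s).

f(x) = x² - 7
f'(x) = 2x
x₀ = 2.6

Newton-Raphson formula: x_{n+1} = x_n - f(x_n)/f'(x_n)

Iteration 1:
  f(2.600000) = -0.240000
  f'(2.600000) = 5.200000
  x_1 = 2.600000 - (-0.240000)/5.200000 = 2.646154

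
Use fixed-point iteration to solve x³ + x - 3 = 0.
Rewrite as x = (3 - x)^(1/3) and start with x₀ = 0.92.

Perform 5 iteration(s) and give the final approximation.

Equation: x³ + x - 3 = 0
Fixed-point form: x = (3 - x)^(1/3)
x₀ = 0.92

x_1 = g(0.920000) = 1.276501
x_2 = g(1.276501) = 1.198957
x_3 = g(1.198957) = 1.216675
x_4 = g(1.216675) = 1.212672
x_5 = g(1.212672) = 1.213579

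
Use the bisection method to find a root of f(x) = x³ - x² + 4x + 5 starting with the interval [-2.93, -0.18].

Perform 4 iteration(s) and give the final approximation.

f(x) = x³ - x² + 4x + 5
Initial interval: [-2.93, -0.18]

Iteration 1:
  c_1 = (-2.930000 + (-0.180000))/2 = -1.555000
  f(c_1) = f(-1.555000) = -7.398054
  f(a) × f(c) ≥ 0, new interval: [-1.555000, -0.180000]
Iteration 2:
  c_2 = (-1.555000 + (-0.180000))/2 = -0.867500
  f(c_2) = f(-0.867500) = 0.124601
  f(a) × f(c) < 0, new interval: [-1.555000, -0.867500]
Iteration 3:
  c_3 = (-1.555000 + (-0.867500))/2 = -1.211250
  f(c_3) = f(-1.211250) = -3.089184
  f(a) × f(c) ≥ 0, new interval: [-1.211250, -0.867500]
Iteration 4:
  c_4 = (-1.211250 + (-0.867500))/2 = -1.039375
  f(c_4) = f(-1.039375) = -1.360638
  f(a) × f(c) ≥ 0, new interval: [-1.039375, -0.867500]

After 4 iteration(s), the approximation is c_4 = -1.039375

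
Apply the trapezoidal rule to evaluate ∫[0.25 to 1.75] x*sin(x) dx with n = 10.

f(x) = x*sin(x)
a = 0.25, b = 1.75, n = 10
h = (b - a)/n = 0.150000

Trapezoidal rule: (h/2)[f(x₀) + 2f(x₁) + 2f(x₂) + ... + f(xₙ)]

x_0 = 0.2500, f(x_0) = 0.061851, coefficient = 1
x_1 = 0.4000, f(x_1) = 0.155767, coefficient = 2
x_2 = 0.5500, f(x_2) = 0.287478, coefficient = 2
x_3 = 0.7000, f(x_3) = 0.450952, coefficient = 2
x_4 = 0.8500, f(x_4) = 0.638588, coefficient = 2
x_5 = 1.0000, f(x_5) = 0.841471, coefficient = 2
x_6 = 1.1500, f(x_6) = 1.049679, coefficient = 2
x_7 = 1.3000, f(x_7) = 1.252626, coefficient = 2
x_8 = 1.4500, f(x_8) = 1.439434, coefficient = 2
x_9 = 1.6000, f(x_9) = 1.599318, coefficient = 2
x_10 = 1.7500, f(x_10) = 1.721975, coefficient = 1

I ≈ (0.150000/2) × 17.214452 = 1.291084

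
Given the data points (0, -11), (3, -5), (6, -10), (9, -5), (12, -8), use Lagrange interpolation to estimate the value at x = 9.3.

Lagrange interpolation formula:
P(x) = Σ yᵢ × Lᵢ(x)
where Lᵢ(x) = Π_{j≠i} (x - xⱼ)/(xᵢ - xⱼ)

L_0(9.3) = (9.3 - 3)/(0 - 3) × (9.3 - 6)/(0 - 6) × (9.3 - 9)/(0 - 9) × (9.3 - 12)/(0 - 12) = -0.008663
L_1(9.3) = (9.3 - 0)/(3 - 0) × (9.3 - 6)/(3 - 6) × (9.3 - 9)/(3 - 9) × (9.3 - 12)/(3 - 12) = 0.051150
L_2(9.3) = (9.3 - 0)/(6 - 0) × (9.3 - 3)/(6 - 3) × (9.3 - 9)/(6 - 9) × (9.3 - 12)/(6 - 12) = -0.146475
L_3(9.3) = (9.3 - 0)/(9 - 0) × (9.3 - 3)/(9 - 3) × (9.3 - 6)/(9 - 6) × (9.3 - 12)/(9 - 12) = 1.074150
L_4(9.3) = (9.3 - 0)/(12 - 0) × (9.3 - 3)/(12 - 3) × (9.3 - 6)/(12 - 6) × (9.3 - 9)/(12 - 9) = 0.029838

P(9.3) = (-11)×L_0(9.3) + (-5)×L_1(9.3) + (-10)×L_2(9.3) + (-5)×L_3(9.3) + (-8)×L_4(9.3)
P(9.3) = -4.305162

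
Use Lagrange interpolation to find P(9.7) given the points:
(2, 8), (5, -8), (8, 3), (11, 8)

Lagrange interpolation formula:
P(x) = Σ yᵢ × Lᵢ(x)
where Lᵢ(x) = Π_{j≠i} (x - xⱼ)/(xᵢ - xⱼ)

L_0(9.7) = (9.7 - 5)/(2 - 5) × (9.7 - 8)/(2 - 8) × (9.7 - 11)/(2 - 11) = 0.064117
L_1(9.7) = (9.7 - 2)/(5 - 2) × (9.7 - 8)/(5 - 8) × (9.7 - 11)/(5 - 11) = -0.315130
L_2(9.7) = (9.7 - 2)/(8 - 2) × (9.7 - 5)/(8 - 5) × (9.7 - 11)/(8 - 11) = 0.871241
L_3(9.7) = (9.7 - 2)/(11 - 2) × (9.7 - 5)/(11 - 5) × (9.7 - 8)/(11 - 8) = 0.379772

P(9.7) = 8×L_0(9.7) + (-8)×L_1(9.7) + 3×L_2(9.7) + 8×L_3(9.7)
P(9.7) = 8.685870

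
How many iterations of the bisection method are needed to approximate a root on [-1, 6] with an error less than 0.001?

We need (b-a)/2^n ≤ 0.001
(6 - (-1))/2^n ≤ 0.001
7/2^n ≤ 0.001
2^n ≥ 7000
n ≥ log₂(7000) = 12.77
n ≥ 13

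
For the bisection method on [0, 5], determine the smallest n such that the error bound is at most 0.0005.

We need (b-a)/2^n ≤ 0.0005
(5 - 0)/2^n ≤ 0.0005
5/2^n ≤ 0.0005
2^n ≥ 10000
n ≥ log₂(10000) = 13.29
n ≥ 14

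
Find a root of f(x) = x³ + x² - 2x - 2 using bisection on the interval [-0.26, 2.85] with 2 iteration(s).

f(x) = x³ + x² - 2x - 2
Initial interval: [-0.26, 2.85]

Iteration 1:
  c_1 = (-0.260000 + 2.850000)/2 = 1.295000
  f(c_1) = f(1.295000) = -0.741228
  f(a) × f(c) ≥ 0, new interval: [1.295000, 2.850000]
Iteration 2:
  c_2 = (1.295000 + 2.850000)/2 = 2.072500
  f(c_2) = f(2.072500) = 7.052175
  f(a) × f(c) < 0, new interval: [1.295000, 2.072500]

After 2 iteration(s), the approximation is c_2 = 2.072500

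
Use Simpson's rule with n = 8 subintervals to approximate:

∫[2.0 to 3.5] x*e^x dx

f(x) = x*e^x
a = 2.0, b = 3.5, n = 8
h = (b - a)/n = 0.187500

Simpson's rule: (h/3)[f(x₀) + 4f(x₁) + 2f(x₂) + ... + f(xₙ)]

x_0 = 2.0000, f(x_0) = 14.778112, coefficient = 1
x_1 = 2.1875, f(x_1) = 19.496975, coefficient = 4
x_2 = 2.3750, f(x_2) = 25.533656, coefficient = 2
x_3 = 2.5625, f(x_3) = 33.231006, coefficient = 4
x_4 = 2.7500, f(x_4) = 43.017238, coefficient = 2
x_5 = 2.9375, f(x_5) = 55.426559, coefficient = 4
x_6 = 3.1250, f(x_6) = 71.124672, coefficient = 2
x_7 = 3.3125, f(x_7) = 90.940295, coefficient = 4
x_8 = 3.5000, f(x_8) = 115.904082, coefficient = 1

I ≈ (0.187500/3) × 1206.412665 = 75.400792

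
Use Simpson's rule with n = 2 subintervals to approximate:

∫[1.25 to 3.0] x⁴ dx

f(x) = x⁴
a = 1.25, b = 3.0, n = 2
h = (b - a)/n = 0.875000

Simpson's rule: (h/3)[f(x₀) + 4f(x₁) + 2f(x₂) + ... + f(xₙ)]

x_0 = 1.2500, f(x_0) = 2.441406, coefficient = 1
x_1 = 2.1250, f(x_1) = 20.390869, coefficient = 4
x_2 = 3.0000, f(x_2) = 81.000000, coefficient = 1

I ≈ (0.875000/3) × 165.004883 = 48.126424
Exact value: 47.989648
Error: 0.136776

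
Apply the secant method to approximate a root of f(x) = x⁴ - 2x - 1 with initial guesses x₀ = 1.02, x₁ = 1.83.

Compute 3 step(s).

f(x) = x⁴ - 2x - 1
x₀ = 1.02, x₁ = 1.83

Secant formula: x_{n+1} = x_n - f(x_n)(x_n - x_{n-1})/(f(x_n) - f(x_{n-1}))

Iteration 1:
  f(1.020000) = -1.957568
  f(1.830000) = 6.555131
  x_2 = 1.830000 - 6.555131×(1.830000 - 1.020000)/(6.555131 - (-1.957568))
       = 1.206266
Iteration 2:
  f(1.830000) = 6.555131
  f(1.206266) = -1.295279
  x_3 = 1.206266 - (-1.295279)×(1.206266 - 1.830000)/(-1.295279 - 6.555131)
       = 1.309179
Iteration 3:
  f(1.206266) = -1.295279
  f(1.309179) = -0.680732
  x_4 = 1.309179 - (-0.680732)×(1.309179 - 1.206266)/(-0.680732 - (-1.295279))
       = 1.423176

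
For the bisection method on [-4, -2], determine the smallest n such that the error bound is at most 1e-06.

We need (b-a)/2^n ≤ 1e-06
(-2 - (-4))/2^n ≤ 1e-06
2/2^n ≤ 1e-06
2^n ≥ 2000000
n ≥ log₂(2000000) = 20.93
n ≥ 21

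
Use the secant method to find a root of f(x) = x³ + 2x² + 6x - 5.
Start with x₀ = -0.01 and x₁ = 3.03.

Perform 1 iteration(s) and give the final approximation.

f(x) = x³ + 2x² + 6x - 5
x₀ = -0.01, x₁ = 3.03

Secant formula: x_{n+1} = x_n - f(x_n)(x_n - x_{n-1})/(f(x_n) - f(x_{n-1}))

Iteration 1:
  f(-0.010000) = -5.059801
  f(3.030000) = 59.359927
  x_2 = 3.030000 - 59.359927×(3.030000 - (-0.010000))/(59.359927 - (-5.059801))
       = 0.228775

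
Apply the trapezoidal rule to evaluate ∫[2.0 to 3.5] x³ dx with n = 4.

f(x) = x³
a = 2.0, b = 3.5, n = 4
h = (b - a)/n = 0.375000

Trapezoidal rule: (h/2)[f(x₀) + 2f(x₁) + 2f(x₂) + ... + f(xₙ)]

x_0 = 2.0000, f(x_0) = 8.000000, coefficient = 1
x_1 = 2.3750, f(x_1) = 13.396484, coefficient = 2
x_2 = 2.7500, f(x_2) = 20.796875, coefficient = 2
x_3 = 3.1250, f(x_3) = 30.517578, coefficient = 2
x_4 = 3.5000, f(x_4) = 42.875000, coefficient = 1

I ≈ (0.375000/2) × 180.296875 = 33.805664
Exact value: 33.515625
Error: 0.290039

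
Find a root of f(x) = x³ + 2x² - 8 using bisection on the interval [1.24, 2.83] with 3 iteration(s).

f(x) = x³ + 2x² - 8
Initial interval: [1.24, 2.83]

Iteration 1:
  c_1 = (1.240000 + 2.830000)/2 = 2.035000
  f(c_1) = f(2.035000) = 8.709843
  f(a) × f(c) < 0, new interval: [1.240000, 2.035000]
Iteration 2:
  c_2 = (1.240000 + 2.035000)/2 = 1.637500
  f(c_2) = f(1.637500) = 1.753615
  f(a) × f(c) < 0, new interval: [1.240000, 1.637500]
Iteration 3:
  c_3 = (1.240000 + 1.637500)/2 = 1.438750
  f(c_3) = f(1.438750) = -0.881782
  f(a) × f(c) ≥ 0, new interval: [1.438750, 1.637500]

After 3 iteration(s), the approximation is c_3 = 1.438750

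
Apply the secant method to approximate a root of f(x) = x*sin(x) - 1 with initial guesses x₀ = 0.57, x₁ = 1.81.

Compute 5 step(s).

f(x) = x*sin(x) - 1
x₀ = 0.57, x₁ = 1.81

Secant formula: x_{n+1} = x_n - f(x_n)(x_n - x_{n-1})/(f(x_n) - f(x_{n-1}))

Iteration 1:
  f(0.570000) = -0.692410
  f(1.810000) = 0.758464
  x_2 = 1.810000 - 0.758464×(1.810000 - 0.570000)/(0.758464 - (-0.692410))
       = 1.161773
Iteration 2:
  f(1.810000) = 0.758464
  f(1.161773) = 0.065938
  x_3 = 1.161773 - 0.065938×(1.161773 - 1.810000)/(0.065938 - 0.758464)
       = 1.100053
Iteration 3:
  f(1.161773) = 0.065938
  f(1.100053) = -0.019599
  x_4 = 1.100053 - (-0.019599)×(1.100053 - 1.161773)/(-0.019599 - 0.065938)
       = 1.114194
Iteration 4:
  f(1.100053) = -0.019599
  f(1.114194) = 0.000052
  x_5 = 1.114194 - 0.000052×(1.114194 - 1.100053)/(0.000052 - (-0.019599))
       = 1.114157
Iteration 5:
  f(1.114194) = 0.000052
  f(1.114157) = 0.000000
  x_6 = 1.114157 - 0.000000×(1.114157 - 1.114194)/(0.000000 - 0.000052)
       = 1.114157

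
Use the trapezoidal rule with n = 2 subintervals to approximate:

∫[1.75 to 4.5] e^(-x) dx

f(x) = e^(-x)
a = 1.75, b = 4.5, n = 2
h = (b - a)/n = 1.375000

Trapezoidal rule: (h/2)[f(x₀) + 2f(x₁) + 2f(x₂) + ... + f(xₙ)]

x_0 = 1.7500, f(x_0) = 0.173774, coefficient = 1
x_1 = 3.1250, f(x_1) = 0.043937, coefficient = 2
x_2 = 4.5000, f(x_2) = 0.011109, coefficient = 1

I ≈ (1.375000/2) × 0.272757 = 0.187520
Exact value: 0.162665
Error: 0.024855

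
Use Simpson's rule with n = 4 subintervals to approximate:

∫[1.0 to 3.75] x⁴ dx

f(x) = x⁴
a = 1.0, b = 3.75, n = 4
h = (b - a)/n = 0.687500

Simpson's rule: (h/3)[f(x₀) + 4f(x₁) + 2f(x₂) + ... + f(xₙ)]

x_0 = 1.0000, f(x_0) = 1.000000, coefficient = 1
x_1 = 1.6875, f(x_1) = 8.109146, coefficient = 4
x_2 = 2.3750, f(x_2) = 31.816650, coefficient = 2
x_3 = 3.0625, f(x_3) = 87.963882, coefficient = 4
x_4 = 3.7500, f(x_4) = 197.753906, coefficient = 1

I ≈ (0.687500/3) × 646.679321 = 148.197344
Exact value: 148.115430
Error: 0.081915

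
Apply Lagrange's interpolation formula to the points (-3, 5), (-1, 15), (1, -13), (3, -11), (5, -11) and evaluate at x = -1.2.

Lagrange interpolation formula:
P(x) = Σ yᵢ × Lᵢ(x)
where Lᵢ(x) = Π_{j≠i} (x - xⱼ)/(xᵢ - xⱼ)

L_0(-1.2) = (-1.2 - (-1))/(-3 - (-1)) × (-1.2 - 1)/(-3 - 1) × (-1.2 - 3)/(-3 - 3) × (-1.2 - 5)/(-3 - 5) = 0.029837
L_1(-1.2) = (-1.2 - (-3))/(-1 - (-3)) × (-1.2 - 1)/(-1 - 1) × (-1.2 - 3)/(-1 - 3) × (-1.2 - 5)/(-1 - 5) = 1.074150
L_2(-1.2) = (-1.2 - (-3))/(1 - (-3)) × (-1.2 - (-1))/(1 - (-1)) × (-1.2 - 3)/(1 - 3) × (-1.2 - 5)/(1 - 5) = -0.146475
L_3(-1.2) = (-1.2 - (-3))/(3 - (-3)) × (-1.2 - (-1))/(3 - (-1)) × (-1.2 - 1)/(3 - 1) × (-1.2 - 5)/(3 - 5) = 0.051150
L_4(-1.2) = (-1.2 - (-3))/(5 - (-3)) × (-1.2 - (-1))/(5 - (-1)) × (-1.2 - 1)/(5 - 1) × (-1.2 - 3)/(5 - 3) = -0.008662

P(-1.2) = 5×L_0(-1.2) + 15×L_1(-1.2) + (-13)×L_2(-1.2) + (-11)×L_3(-1.2) + (-11)×L_4(-1.2)
P(-1.2) = 17.698250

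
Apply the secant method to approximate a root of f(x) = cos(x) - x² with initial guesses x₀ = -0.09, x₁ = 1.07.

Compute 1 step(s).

f(x) = cos(x) - x²
x₀ = -0.09, x₁ = 1.07

Secant formula: x_{n+1} = x_n - f(x_n)(x_n - x_{n-1})/(f(x_n) - f(x_{n-1}))

Iteration 1:
  f(-0.090000) = 0.987853
  f(1.070000) = -0.664776
  x_2 = 1.070000 - (-0.664776)×(1.070000 - (-0.090000))/(-0.664776 - 0.987853)
       = 0.603386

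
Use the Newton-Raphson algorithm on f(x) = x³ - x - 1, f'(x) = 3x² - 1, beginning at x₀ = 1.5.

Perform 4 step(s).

f(x) = x³ - x - 1
f'(x) = 3x² - 1
x₀ = 1.5

Newton-Raphson formula: x_{n+1} = x_n - f(x_n)/f'(x_n)

Iteration 1:
  f(1.500000) = 0.875000
  f'(1.500000) = 5.750000
  x_1 = 1.500000 - 0.875000/5.750000 = 1.347826
Iteration 2:
  f(1.347826) = 0.100682
  f'(1.347826) = 4.449905
  x_2 = 1.347826 - 0.100682/4.449905 = 1.325200
Iteration 3:
  f(1.325200) = 0.002058
  f'(1.325200) = 4.268468
  x_3 = 1.325200 - 0.002058/4.268468 = 1.324718
Iteration 4:
  f(1.324718) = 0.000001
  f'(1.324718) = 4.264635
  x_4 = 1.324718 - 0.000001/4.264635 = 1.324718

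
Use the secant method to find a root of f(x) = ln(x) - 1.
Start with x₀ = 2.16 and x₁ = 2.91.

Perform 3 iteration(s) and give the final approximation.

f(x) = ln(x) - 1
x₀ = 2.16, x₁ = 2.91

Secant formula: x_{n+1} = x_n - f(x_n)(x_n - x_{n-1})/(f(x_n) - f(x_{n-1}))

Iteration 1:
  f(2.160000) = -0.229892
  f(2.910000) = 0.068153
  x_2 = 2.910000 - 0.068153×(2.910000 - 2.160000)/(0.068153 - (-0.229892))
       = 2.738500
Iteration 2:
  f(2.910000) = 0.068153
  f(2.738500) = 0.007410
  x_3 = 2.738500 - 0.007410×(2.738500 - 2.910000)/(0.007410 - 0.068153)
       = 2.717578
Iteration 3:
  f(2.738500) = 0.007410
  f(2.717578) = -0.000259
  x_4 = 2.717578 - (-0.000259)×(2.717578 - 2.738500)/(-0.000259 - 0.007410)
       = 2.718284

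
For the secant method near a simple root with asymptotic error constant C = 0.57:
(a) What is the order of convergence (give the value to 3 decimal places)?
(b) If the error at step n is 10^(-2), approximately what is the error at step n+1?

(a) Secant method has superlinear convergence with order φ = (1+√5)/2 ≈ 1.618.
    This means |e_{n+1}| ≈ C|e_n|^1.618.

(b) With |e_n| = 10^(-2) and C = 0.57:
    |e_{n+1}| ≈ 0.57 × (10^(-2))^1.618 = 0.57 × 10^(-3.24)

(a) ≈ 1.618 (golden ratio); (b) |e_{n+1}| ≈ 3.310e-04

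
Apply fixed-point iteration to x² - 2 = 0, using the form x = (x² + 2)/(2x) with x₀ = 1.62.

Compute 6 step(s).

Equation: x² - 2 = 0
Fixed-point form: x = (x² + 2)/(2x)
x₀ = 1.62

x_1 = g(1.620000) = 1.427284
x_2 = g(1.427284) = 1.414273
x_3 = g(1.414273) = 1.414214
x_4 = g(1.414214) = 1.414214
x_5 = g(1.414214) = 1.414214
x_6 = g(1.414214) = 1.414214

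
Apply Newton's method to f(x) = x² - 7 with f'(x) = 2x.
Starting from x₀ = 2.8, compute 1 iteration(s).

f(x) = x² - 7
f'(x) = 2x
x₀ = 2.8

Newton-Raphson formula: x_{n+1} = x_n - f(x_n)/f'(x_n)

Iteration 1:
  f(2.800000) = 0.840000
  f'(2.800000) = 5.600000
  x_1 = 2.800000 - 0.840000/5.600000 = 2.650000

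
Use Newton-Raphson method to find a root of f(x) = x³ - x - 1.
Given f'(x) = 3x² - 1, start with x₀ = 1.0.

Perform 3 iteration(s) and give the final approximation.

f(x) = x³ - x - 1
f'(x) = 3x² - 1
x₀ = 1.0

Newton-Raphson formula: x_{n+1} = x_n - f(x_n)/f'(x_n)

Iteration 1:
  f(1.000000) = -1.000000
  f'(1.000000) = 2.000000
  x_1 = 1.000000 - (-1.000000)/2.000000 = 1.500000
Iteration 2:
  f(1.500000) = 0.875000
  f'(1.500000) = 5.750000
  x_2 = 1.500000 - 0.875000/5.750000 = 1.347826
Iteration 3:
  f(1.347826) = 0.100682
  f'(1.347826) = 4.449905
  x_3 = 1.347826 - 0.100682/4.449905 = 1.325200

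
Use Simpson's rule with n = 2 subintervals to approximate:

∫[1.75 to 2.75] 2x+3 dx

f(x) = 2x+3
a = 1.75, b = 2.75, n = 2
h = (b - a)/n = 0.500000

Simpson's rule: (h/3)[f(x₀) + 4f(x₁) + 2f(x₂) + ... + f(xₙ)]

x_0 = 1.7500, f(x_0) = 6.500000, coefficient = 1
x_1 = 2.2500, f(x_1) = 7.500000, coefficient = 4
x_2 = 2.7500, f(x_2) = 8.500000, coefficient = 1

I ≈ (0.500000/3) × 45.000000 = 7.500000
Exact value: 7.500000
Error: 0.000000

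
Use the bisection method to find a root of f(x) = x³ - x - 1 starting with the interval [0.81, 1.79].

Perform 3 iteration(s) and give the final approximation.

f(x) = x³ - x - 1
Initial interval: [0.81, 1.79]

Iteration 1:
  c_1 = (0.810000 + 1.790000)/2 = 1.300000
  f(c_1) = f(1.300000) = -0.103000
  f(a) × f(c) ≥ 0, new interval: [1.300000, 1.790000]
Iteration 2:
  c_2 = (1.300000 + 1.790000)/2 = 1.545000
  f(c_2) = f(1.545000) = 1.142954
  f(a) × f(c) < 0, new interval: [1.300000, 1.545000]
Iteration 3:
  c_3 = (1.300000 + 1.545000)/2 = 1.422500
  f(c_3) = f(1.422500) = 0.455938
  f(a) × f(c) < 0, new interval: [1.300000, 1.422500]

After 3 iteration(s), the approximation is c_3 = 1.422500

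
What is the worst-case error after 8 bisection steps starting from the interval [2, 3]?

Bisection error bound: |error| ≤ (b-a)/2^n
|error| ≤ (3 - 2)/2^8 = 1/2^8
|error| ≤ 0.0039062500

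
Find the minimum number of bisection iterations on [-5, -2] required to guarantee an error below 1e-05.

We need (b-a)/2^n ≤ 1e-05
(-2 - (-5))/2^n ≤ 1e-05
3/2^n ≤ 1e-05
2^n ≥ 300000
n ≥ log₂(300000) = 18.19
n ≥ 19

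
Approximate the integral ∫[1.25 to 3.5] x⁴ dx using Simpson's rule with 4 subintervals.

f(x) = x⁴
a = 1.25, b = 3.5, n = 4
h = (b - a)/n = 0.562500

Simpson's rule: (h/3)[f(x₀) + 4f(x₁) + 2f(x₂) + ... + f(xₙ)]

x_0 = 1.2500, f(x_0) = 2.441406, coefficient = 1
x_1 = 1.8125, f(x_1) = 10.792252, coefficient = 4
x_2 = 2.3750, f(x_2) = 31.816650, coefficient = 2
x_3 = 2.9375, f(x_3) = 74.458023, coefficient = 4
x_4 = 3.5000, f(x_4) = 150.062500, coefficient = 1

I ≈ (0.562500/3) × 557.138306 = 104.463432
Exact value: 104.433398
Error: 0.030034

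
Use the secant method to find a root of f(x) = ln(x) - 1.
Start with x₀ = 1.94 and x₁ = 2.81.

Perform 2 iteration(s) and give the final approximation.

f(x) = ln(x) - 1
x₀ = 1.94, x₁ = 2.81

Secant formula: x_{n+1} = x_n - f(x_n)(x_n - x_{n-1})/(f(x_n) - f(x_{n-1}))

Iteration 1:
  f(1.940000) = -0.337312
  f(2.810000) = 0.033184
  x_2 = 2.810000 - 0.033184×(2.810000 - 1.940000)/(0.033184 - (-0.337312))
       = 2.732076
Iteration 2:
  f(2.810000) = 0.033184
  f(2.732076) = 0.005062
  x_3 = 2.732076 - 0.005062×(2.732076 - 2.810000)/(0.005062 - 0.033184)
       = 2.718051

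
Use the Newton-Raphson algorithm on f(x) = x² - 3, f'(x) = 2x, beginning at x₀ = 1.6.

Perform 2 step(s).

f(x) = x² - 3
f'(x) = 2x
x₀ = 1.6

Newton-Raphson formula: x_{n+1} = x_n - f(x_n)/f'(x_n)

Iteration 1:
  f(1.600000) = -0.440000
  f'(1.600000) = 3.200000
  x_1 = 1.600000 - (-0.440000)/3.200000 = 1.737500
Iteration 2:
  f(1.737500) = 0.018906
  f'(1.737500) = 3.475000
  x_2 = 1.737500 - 0.018906/3.475000 = 1.732059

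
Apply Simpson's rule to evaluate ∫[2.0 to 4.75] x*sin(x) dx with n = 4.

f(x) = x*sin(x)
a = 2.0, b = 4.75, n = 4
h = (b - a)/n = 0.687500

Simpson's rule: (h/3)[f(x₀) + 4f(x₁) + 2f(x₂) + ... + f(xₙ)]

x_0 = 2.0000, f(x_0) = 1.818595, coefficient = 1
x_1 = 2.6875, f(x_1) = 1.178864, coefficient = 4
x_2 = 3.3750, f(x_2) = -0.780617, coefficient = 2
x_3 = 4.0625, f(x_3) = -3.234363, coefficient = 4
x_4 = 4.7500, f(x_4) = -4.746641, coefficient = 1

I ≈ (0.687500/3) × -12.711276 = -2.913001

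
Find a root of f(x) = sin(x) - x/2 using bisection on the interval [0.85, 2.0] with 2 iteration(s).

f(x) = sin(x) - x/2
Initial interval: [0.85, 2.0]

Iteration 1:
  c_1 = (0.850000 + 2.000000)/2 = 1.425000
  f(c_1) = f(1.425000) = 0.276891
  f(a) × f(c) ≥ 0, new interval: [1.425000, 2.000000]
Iteration 2:
  c_2 = (1.425000 + 2.000000)/2 = 1.712500
  f(c_2) = f(1.712500) = 0.133727
  f(a) × f(c) ≥ 0, new interval: [1.712500, 2.000000]

After 2 iteration(s), the approximation is c_2 = 1.712500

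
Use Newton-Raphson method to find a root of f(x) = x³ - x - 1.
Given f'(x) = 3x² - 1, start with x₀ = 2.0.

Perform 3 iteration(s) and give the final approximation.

f(x) = x³ - x - 1
f'(x) = 3x² - 1
x₀ = 2.0

Newton-Raphson formula: x_{n+1} = x_n - f(x_n)/f'(x_n)

Iteration 1:
  f(2.000000) = 5.000000
  f'(2.000000) = 11.000000
  x_1 = 2.000000 - 5.000000/11.000000 = 1.545455
Iteration 2:
  f(1.545455) = 1.145755
  f'(1.545455) = 6.165289
  x_2 = 1.545455 - 1.145755/6.165289 = 1.359615
Iteration 3:
  f(1.359615) = 0.153705
  f'(1.359615) = 4.545658
  x_3 = 1.359615 - 0.153705/4.545658 = 1.325801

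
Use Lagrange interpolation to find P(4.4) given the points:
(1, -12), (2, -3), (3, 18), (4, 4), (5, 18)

Lagrange interpolation formula:
P(x) = Σ yᵢ × Lᵢ(x)
where Lᵢ(x) = Π_{j≠i} (x - xⱼ)/(xᵢ - xⱼ)

L_0(4.4) = (4.4 - 2)/(1 - 2) × (4.4 - 3)/(1 - 3) × (4.4 - 4)/(1 - 4) × (4.4 - 5)/(1 - 5) = -0.033600
L_1(4.4) = (4.4 - 1)/(2 - 1) × (4.4 - 3)/(2 - 3) × (4.4 - 4)/(2 - 4) × (4.4 - 5)/(2 - 5) = 0.190400
L_2(4.4) = (4.4 - 1)/(3 - 1) × (4.4 - 2)/(3 - 2) × (4.4 - 4)/(3 - 4) × (4.4 - 5)/(3 - 5) = -0.489600
L_3(4.4) = (4.4 - 1)/(4 - 1) × (4.4 - 2)/(4 - 2) × (4.4 - 3)/(4 - 3) × (4.4 - 5)/(4 - 5) = 1.142400
L_4(4.4) = (4.4 - 1)/(5 - 1) × (4.4 - 2)/(5 - 2) × (4.4 - 3)/(5 - 3) × (4.4 - 4)/(5 - 4) = 0.190400

P(4.4) = (-12)×L_0(4.4) + (-3)×L_1(4.4) + 18×L_2(4.4) + 4×L_3(4.4) + 18×L_4(4.4)
P(4.4) = -0.984000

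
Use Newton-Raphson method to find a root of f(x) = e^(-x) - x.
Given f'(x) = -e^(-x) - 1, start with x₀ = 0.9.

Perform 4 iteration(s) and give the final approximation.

f(x) = e^(-x) - x
f'(x) = -e^(-x) - 1
x₀ = 0.9

Newton-Raphson formula: x_{n+1} = x_n - f(x_n)/f'(x_n)

Iteration 1:
  f(0.900000) = -0.493430
  f'(0.900000) = -1.406570
  x_1 = 0.900000 - (-0.493430)/(-1.406570) = 0.549196
Iteration 2:
  f(0.549196) = 0.028218
  f'(0.549196) = -1.577414
  x_2 = 0.549196 - 0.028218/(-1.577414) = 0.567085
Iteration 3:
  f(0.567085) = 0.000092
  f'(0.567085) = -1.567177
  x_3 = 0.567085 - 0.000092/(-1.567177) = 0.567143
Iteration 4:
  f(0.567143) = 0.000000
  f'(0.567143) = -1.567143
  x_4 = 0.567143 - 0.000000/(-1.567143) = 0.567143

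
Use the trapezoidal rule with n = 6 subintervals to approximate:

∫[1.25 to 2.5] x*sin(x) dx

f(x) = x*sin(x)
a = 1.25, b = 2.5, n = 6
h = (b - a)/n = 0.208333

Trapezoidal rule: (h/2)[f(x₀) + 2f(x₁) + 2f(x₂) + ... + f(xₙ)]

x_0 = 1.2500, f(x_0) = 1.186231, coefficient = 1
x_1 = 1.4583, f(x_1) = 1.449121, coefficient = 2
x_2 = 1.6667, f(x_2) = 1.659013, coefficient = 2
x_3 = 1.8750, f(x_3) = 1.788911, coefficient = 2
x_4 = 2.0833, f(x_4) = 1.815632, coefficient = 2
x_5 = 2.2917, f(x_5) = 1.721572, coefficient = 2
x_6 = 2.5000, f(x_6) = 1.496180, coefficient = 1

I ≈ (0.208333/2) × 19.550908 = 2.036553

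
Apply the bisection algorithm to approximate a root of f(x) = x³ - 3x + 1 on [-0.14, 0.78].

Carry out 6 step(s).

f(x) = x³ - 3x + 1
Initial interval: [-0.14, 0.78]

Iteration 1:
  c_1 = (-0.140000 + 0.780000)/2 = 0.320000
  f(c_1) = f(0.320000) = 0.072768
  f(a) × f(c) ≥ 0, new interval: [0.320000, 0.780000]
Iteration 2:
  c_2 = (0.320000 + 0.780000)/2 = 0.550000
  f(c_2) = f(0.550000) = -0.483625
  f(a) × f(c) < 0, new interval: [0.320000, 0.550000]
Iteration 3:
  c_3 = (0.320000 + 0.550000)/2 = 0.435000
  f(c_3) = f(0.435000) = -0.222687
  f(a) × f(c) < 0, new interval: [0.320000, 0.435000]
Iteration 4:
  c_4 = (0.320000 + 0.435000)/2 = 0.377500
  f(c_4) = f(0.377500) = -0.078704
  f(a) × f(c) < 0, new interval: [0.320000, 0.377500]
Iteration 5:
  c_5 = (0.320000 + 0.377500)/2 = 0.348750
  f(c_5) = f(0.348750) = -0.003833
  f(a) × f(c) < 0, new interval: [0.320000, 0.348750]
Iteration 6:
  c_6 = (0.320000 + 0.348750)/2 = 0.334375
  f(c_6) = f(0.334375) = 0.034260
  f(a) × f(c) ≥ 0, new interval: [0.334375, 0.348750]

After 6 iteration(s), the approximation is c_6 = 0.334375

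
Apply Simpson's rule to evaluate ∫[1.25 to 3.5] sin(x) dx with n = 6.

f(x) = sin(x)
a = 1.25, b = 3.5, n = 6
h = (b - a)/n = 0.375000

Simpson's rule: (h/3)[f(x₀) + 4f(x₁) + 2f(x₂) + ... + f(xₙ)]

x_0 = 1.2500, f(x_0) = 0.948985, coefficient = 1
x_1 = 1.6250, f(x_1) = 0.998531, coefficient = 4
x_2 = 2.0000, f(x_2) = 0.909297, coefficient = 2
x_3 = 2.3750, f(x_3) = 0.693685, coefficient = 4
x_4 = 2.7500, f(x_4) = 0.381661, coefficient = 2
x_5 = 3.1250, f(x_5) = 0.016592, coefficient = 4
x_6 = 3.5000, f(x_6) = -0.350783, coefficient = 1

I ≈ (0.375000/3) × 10.015351 = 1.251919
Exact value: 1.251779
Error: 0.000140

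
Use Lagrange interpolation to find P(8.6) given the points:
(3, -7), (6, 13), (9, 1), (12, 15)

Lagrange interpolation formula:
P(x) = Σ yᵢ × Lᵢ(x)
where Lᵢ(x) = Π_{j≠i} (x - xⱼ)/(xᵢ - xⱼ)

L_0(8.6) = (8.6 - 6)/(3 - 6) × (8.6 - 9)/(3 - 9) × (8.6 - 12)/(3 - 12) = -0.021827
L_1(8.6) = (8.6 - 3)/(6 - 3) × (8.6 - 9)/(6 - 9) × (8.6 - 12)/(6 - 12) = 0.141037
L_2(8.6) = (8.6 - 3)/(9 - 3) × (8.6 - 6)/(9 - 6) × (8.6 - 12)/(9 - 12) = 0.916741
L_3(8.6) = (8.6 - 3)/(12 - 3) × (8.6 - 6)/(12 - 6) × (8.6 - 9)/(12 - 9) = -0.035951

P(8.6) = (-7)×L_0(8.6) + 13×L_1(8.6) + 1×L_2(8.6) + 15×L_3(8.6)
P(8.6) = 2.363753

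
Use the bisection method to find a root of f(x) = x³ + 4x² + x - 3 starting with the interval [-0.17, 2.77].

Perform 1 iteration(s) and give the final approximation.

f(x) = x³ + 4x² + x - 3
Initial interval: [-0.17, 2.77]

Iteration 1:
  c_1 = (-0.170000 + 2.770000)/2 = 1.300000
  f(c_1) = f(1.300000) = 7.257000
  f(a) × f(c) < 0, new interval: [-0.170000, 1.300000]

After 1 iteration(s), the approximation is c_1 = 1.300000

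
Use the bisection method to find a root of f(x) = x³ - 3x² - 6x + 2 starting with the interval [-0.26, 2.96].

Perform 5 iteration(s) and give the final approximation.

f(x) = x³ - 3x² - 6x + 2
Initial interval: [-0.26, 2.96]

Iteration 1:
  c_1 = (-0.260000 + 2.960000)/2 = 1.350000
  f(c_1) = f(1.350000) = -9.107125
  f(a) × f(c) < 0, new interval: [-0.260000, 1.350000]
Iteration 2:
  c_2 = (-0.260000 + 1.350000)/2 = 0.545000
  f(c_2) = f(0.545000) = -1.999196
  f(a) × f(c) < 0, new interval: [-0.260000, 0.545000]
Iteration 3:
  c_3 = (-0.260000 + 0.545000)/2 = 0.142500
  f(c_3) = f(0.142500) = 1.086975
  f(a) × f(c) ≥ 0, new interval: [0.142500, 0.545000]
Iteration 4:
  c_4 = (0.142500 + 0.545000)/2 = 0.343750
  f(c_4) = f(0.343750) = -0.376373
  f(a) × f(c) < 0, new interval: [0.142500, 0.343750]
Iteration 5:
  c_5 = (0.142500 + 0.343750)/2 = 0.243125
  f(c_5) = f(0.243125) = 0.378292
  f(a) × f(c) ≥ 0, new interval: [0.243125, 0.343750]

After 5 iteration(s), the approximation is c_5 = 0.243125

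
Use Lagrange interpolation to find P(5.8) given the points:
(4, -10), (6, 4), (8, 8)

Lagrange interpolation formula:
P(x) = Σ yᵢ × Lᵢ(x)
where Lᵢ(x) = Π_{j≠i} (x - xⱼ)/(xᵢ - xⱼ)

L_0(5.8) = (5.8 - 6)/(4 - 6) × (5.8 - 8)/(4 - 8) = 0.055000
L_1(5.8) = (5.8 - 4)/(6 - 4) × (5.8 - 8)/(6 - 8) = 0.990000
L_2(5.8) = (5.8 - 4)/(8 - 4) × (5.8 - 6)/(8 - 6) = -0.045000

P(5.8) = (-10)×L_0(5.8) + 4×L_1(5.8) + 8×L_2(5.8)
P(5.8) = 3.050000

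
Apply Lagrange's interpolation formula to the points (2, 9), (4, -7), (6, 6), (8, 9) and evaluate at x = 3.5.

Lagrange interpolation formula:
P(x) = Σ yᵢ × Lᵢ(x)
where Lᵢ(x) = Π_{j≠i} (x - xⱼ)/(xᵢ - xⱼ)

L_0(3.5) = (3.5 - 4)/(2 - 4) × (3.5 - 6)/(2 - 6) × (3.5 - 8)/(2 - 8) = 0.117188
L_1(3.5) = (3.5 - 2)/(4 - 2) × (3.5 - 6)/(4 - 6) × (3.5 - 8)/(4 - 8) = 1.054688
L_2(3.5) = (3.5 - 2)/(6 - 2) × (3.5 - 4)/(6 - 4) × (3.5 - 8)/(6 - 8) = -0.210938
L_3(3.5) = (3.5 - 2)/(8 - 2) × (3.5 - 4)/(8 - 4) × (3.5 - 6)/(8 - 6) = 0.039062

P(3.5) = 9×L_0(3.5) + (-7)×L_1(3.5) + 6×L_2(3.5) + 9×L_3(3.5)
P(3.5) = -7.242188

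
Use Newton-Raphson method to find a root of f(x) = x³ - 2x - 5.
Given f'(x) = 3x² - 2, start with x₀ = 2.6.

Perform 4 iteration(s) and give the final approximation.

f(x) = x³ - 2x - 5
f'(x) = 3x² - 2
x₀ = 2.6

Newton-Raphson formula: x_{n+1} = x_n - f(x_n)/f'(x_n)

Iteration 1:
  f(2.600000) = 7.376000
  f'(2.600000) = 18.280000
  x_1 = 2.600000 - 7.376000/18.280000 = 2.196499
Iteration 2:
  f(2.196499) = 1.204247
  f'(2.196499) = 12.473822
  x_2 = 2.196499 - 1.204247/12.473822 = 2.099957
Iteration 3:
  f(2.099957) = 0.060517
  f'(2.099957) = 11.229458
  x_3 = 2.099957 - 0.060517/11.229458 = 2.094568
Iteration 4:
  f(2.094568) = 0.000183
  f'(2.094568) = 11.161644
  x_4 = 2.094568 - 0.000183/11.161644 = 2.094551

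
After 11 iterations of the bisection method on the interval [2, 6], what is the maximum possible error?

Bisection error bound: |error| ≤ (b-a)/2^n
|error| ≤ (6 - 2)/2^11 = 4/2^11
|error| ≤ 0.0019531250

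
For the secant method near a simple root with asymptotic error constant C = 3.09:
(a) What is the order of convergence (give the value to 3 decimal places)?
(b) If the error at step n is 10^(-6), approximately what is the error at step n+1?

(a) Secant method has superlinear convergence with order φ = (1+√5)/2 ≈ 1.618.
    This means |e_{n+1}| ≈ C|e_n|^1.618.

(b) With |e_n| = 10^(-6) and C = 3.09:
    |e_{n+1}| ≈ 3.09 × (10^(-6))^1.618 = 3.09 × 10^(-9.71)

(a) ≈ 1.618 (golden ratio); (b) |e_{n+1}| ≈ 6.050e-10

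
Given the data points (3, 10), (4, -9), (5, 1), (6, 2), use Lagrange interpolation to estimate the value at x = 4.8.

Lagrange interpolation formula:
P(x) = Σ yᵢ × Lᵢ(x)
where Lᵢ(x) = Π_{j≠i} (x - xⱼ)/(xᵢ - xⱼ)

L_0(4.8) = (4.8 - 4)/(3 - 4) × (4.8 - 5)/(3 - 5) × (4.8 - 6)/(3 - 6) = -0.032000
L_1(4.8) = (4.8 - 3)/(4 - 3) × (4.8 - 5)/(4 - 5) × (4.8 - 6)/(4 - 6) = 0.216000
L_2(4.8) = (4.8 - 3)/(5 - 3) × (4.8 - 4)/(5 - 4) × (4.8 - 6)/(5 - 6) = 0.864000
L_3(4.8) = (4.8 - 3)/(6 - 3) × (4.8 - 4)/(6 - 4) × (4.8 - 5)/(6 - 5) = -0.048000

P(4.8) = 10×L_0(4.8) + (-9)×L_1(4.8) + 1×L_2(4.8) + 2×L_3(4.8)
P(4.8) = -1.496000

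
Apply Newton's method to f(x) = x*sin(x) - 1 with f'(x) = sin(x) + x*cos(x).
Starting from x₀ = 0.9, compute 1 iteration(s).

f(x) = x*sin(x) - 1
f'(x) = sin(x) + x*cos(x)
x₀ = 0.9

Newton-Raphson formula: x_{n+1} = x_n - f(x_n)/f'(x_n)

Iteration 1:
  f(0.900000) = -0.295006
  f'(0.900000) = 1.342776
  x_1 = 0.900000 - (-0.295006)/1.342776 = 1.119698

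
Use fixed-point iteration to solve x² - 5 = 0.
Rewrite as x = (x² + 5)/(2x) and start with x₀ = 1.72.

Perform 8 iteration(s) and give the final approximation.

Equation: x² - 5 = 0
Fixed-point form: x = (x² + 5)/(2x)
x₀ = 1.72

x_1 = g(1.720000) = 2.313488
x_2 = g(2.313488) = 2.237363
x_3 = g(2.237363) = 2.236068
x_4 = g(2.236068) = 2.236068
x_5 = g(2.236068) = 2.236068
x_6 = g(2.236068) = 2.236068
x_7 = g(2.236068) = 2.236068
x_8 = g(2.236068) = 2.236068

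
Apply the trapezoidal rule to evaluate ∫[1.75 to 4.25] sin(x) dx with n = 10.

f(x) = sin(x)
a = 1.75, b = 4.25, n = 10
h = (b - a)/n = 0.250000

Trapezoidal rule: (h/2)[f(x₀) + 2f(x₁) + 2f(x₂) + ... + f(xₙ)]

x_0 = 1.7500, f(x_0) = 0.983986, coefficient = 1
x_1 = 2.0000, f(x_1) = 0.909297, coefficient = 2
x_2 = 2.2500, f(x_2) = 0.778073, coefficient = 2
x_3 = 2.5000, f(x_3) = 0.598472, coefficient = 2
x_4 = 2.7500, f(x_4) = 0.381661, coefficient = 2
x_5 = 3.0000, f(x_5) = 0.141120, coefficient = 2
x_6 = 3.2500, f(x_6) = -0.108195, coefficient = 2
x_7 = 3.5000, f(x_7) = -0.350783, coefficient = 2
x_8 = 3.7500, f(x_8) = -0.571561, coefficient = 2
x_9 = 4.0000, f(x_9) = -0.756802, coefficient = 2
x_10 = 4.2500, f(x_10) = -0.894989, coefficient = 1

I ≈ (0.250000/2) × 2.131560 = 0.266445
Exact value: 0.267841
Error: 0.001396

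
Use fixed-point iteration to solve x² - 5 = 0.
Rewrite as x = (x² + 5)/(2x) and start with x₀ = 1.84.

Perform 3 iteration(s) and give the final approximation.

Equation: x² - 5 = 0
Fixed-point form: x = (x² + 5)/(2x)
x₀ = 1.84

x_1 = g(1.840000) = 2.278696
x_2 = g(2.278696) = 2.236467
x_3 = g(2.236467) = 2.236068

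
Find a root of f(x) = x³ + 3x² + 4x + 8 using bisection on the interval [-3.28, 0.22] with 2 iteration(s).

f(x) = x³ + 3x² + 4x + 8
Initial interval: [-3.28, 0.22]

Iteration 1:
  c_1 = (-3.280000 + 0.220000)/2 = -1.530000
  f(c_1) = f(-1.530000) = 5.321123
  f(a) × f(c) < 0, new interval: [-3.280000, -1.530000]
Iteration 2:
  c_2 = (-3.280000 + (-1.530000))/2 = -2.405000
  f(c_2) = f(-2.405000) = 1.821495
  f(a) × f(c) < 0, new interval: [-3.280000, -2.405000]

After 2 iteration(s), the approximation is c_2 = -2.405000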